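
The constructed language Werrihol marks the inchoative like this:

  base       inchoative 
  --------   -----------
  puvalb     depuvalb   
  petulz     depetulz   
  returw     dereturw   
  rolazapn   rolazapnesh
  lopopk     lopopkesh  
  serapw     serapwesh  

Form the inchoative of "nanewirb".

returw and serapw both end in -w yet inflect differently (dereturw, serapwesh), so the final letter is not what conditions the rule; the second-to-last letter is.
"nanewirb" has second-to-last letter 'r'. The one such stem in the data (returw → dereturw) adds the prefix de-, so the same rule applies.
So nanewirb → denanewirb.

denanewirb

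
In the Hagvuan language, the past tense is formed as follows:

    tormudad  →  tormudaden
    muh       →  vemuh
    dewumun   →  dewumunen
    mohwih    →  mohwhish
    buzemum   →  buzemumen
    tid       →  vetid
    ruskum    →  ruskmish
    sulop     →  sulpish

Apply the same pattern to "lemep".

"lemep" has 2 vowels. The stems with 2 vowels (sulop → sulpish, mohwih → mohwhish, ruskum → ruskmish) delete the last vowel and add -ish.
The other patterns: stems with 1 vowel add the prefix ve-; stems with 3 vowels add -en.
So lemep → lempish.

lempish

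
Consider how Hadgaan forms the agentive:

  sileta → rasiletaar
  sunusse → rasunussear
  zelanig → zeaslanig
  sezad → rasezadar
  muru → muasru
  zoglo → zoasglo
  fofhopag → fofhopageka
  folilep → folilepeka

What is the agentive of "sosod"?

rasosodar

zelanig and fofhopag both end in -g yet inflect differently (zeaslanig, fofhopageka), so the final letter is not what conditions the rule; the first letter is.
"sosod" begins with s-. The stems beginning with s- (sezad → rasezadar, sunusse → rasunussear, sileta → rasiletaar) add ra- … -ar around the stem.
So sosod → rasosodar.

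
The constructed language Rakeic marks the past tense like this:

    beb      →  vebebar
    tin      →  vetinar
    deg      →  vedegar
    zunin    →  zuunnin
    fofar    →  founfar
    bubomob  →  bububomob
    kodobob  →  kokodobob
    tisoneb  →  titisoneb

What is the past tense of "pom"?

tin and zunin both end in -n yet inflect differently (vetinar, zuunnin), so the final letter is not what conditions the rule; the number of vowels is.
"pom" has 1 vowel. The stems with 1 vowel (beb → vebebar, tin → vetinar, deg → vedegar) add ve- … -ar around the stem.
The other patterns: stems with 2 vowels insert -un- after the first vowel; stems with 3 vowels repeat the first consonant+vowel as a prefix.
So pom → vepomar.

vepomar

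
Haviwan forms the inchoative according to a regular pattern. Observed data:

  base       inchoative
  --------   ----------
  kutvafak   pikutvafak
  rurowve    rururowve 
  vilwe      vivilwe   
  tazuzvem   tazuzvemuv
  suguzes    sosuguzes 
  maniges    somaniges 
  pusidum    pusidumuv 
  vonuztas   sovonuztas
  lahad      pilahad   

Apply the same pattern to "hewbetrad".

pihewbetrad

vilwe and maniges both have last vowel 'e' yet inflect differently (vivilwe, somaniges), so the last vowel is not what conditions the rule; the final letter is.
"hewbetrad" ends in -d. The one such stem in the data (lahad → pilahad) adds the prefix pi-, so the same rule applies.
So hewbetrad → pihewbetrad.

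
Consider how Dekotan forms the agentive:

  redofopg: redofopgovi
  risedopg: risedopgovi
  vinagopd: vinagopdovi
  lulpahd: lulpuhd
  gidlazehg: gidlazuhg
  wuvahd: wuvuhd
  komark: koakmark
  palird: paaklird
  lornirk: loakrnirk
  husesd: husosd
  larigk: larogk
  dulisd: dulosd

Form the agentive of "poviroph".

"poviroph" has second-to-last letter 'p'. The stems whose second-to-last letter is 'p' (redofopg → redofopgovi, risedopg → risedopgovi, vinagopd → vinagopdovi) add -ovi.
The other patterns: stems whose second-to-last letter is 'h' change the last vowel to 'u'; stems whose second-to-last letter is 'r' insert -ak- after the first vowel; stems whose second-to-last letter is 'g' or 's' change the last vowel to 'o'.
So poviroph → povirophovi.

povirophovi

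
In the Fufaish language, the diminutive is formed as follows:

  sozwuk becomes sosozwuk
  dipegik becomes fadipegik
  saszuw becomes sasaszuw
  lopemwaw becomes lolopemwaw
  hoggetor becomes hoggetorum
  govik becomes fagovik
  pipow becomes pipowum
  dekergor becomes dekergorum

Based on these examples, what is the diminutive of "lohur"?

pipow and saszuw both end in -w yet inflect differently (pipowum, sasaszuw), so the final letter is not what conditions the rule; the last vowel is.
"lohur" has last vowel 'u'. The stems whose last vowel is 'u' (saszuw → sasaszuw, sozwuk → sosozwuk) repeat the first consonant+vowel as a prefix.
The other patterns: stems whose last vowel is 'i' add the prefix fa-; stems whose last vowel is 'o' add -um.
So lohur → lolohur.

lolohur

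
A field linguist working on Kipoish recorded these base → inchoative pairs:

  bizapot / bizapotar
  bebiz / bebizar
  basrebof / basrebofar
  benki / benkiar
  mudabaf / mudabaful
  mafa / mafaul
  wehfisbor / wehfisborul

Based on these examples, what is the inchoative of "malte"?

malteul

basrebof and mudabaf both end in -f yet inflect differently (basrebofar, mudabaful), so the final letter is not what conditions the rule; the first letter is.
"malte" begins with m-. The stems beginning with m- (mudabaf → mudabaful, mafa → mafaul) add -ul.
The other pattern: stems beginning with b- add -ar.
So malte → malteul.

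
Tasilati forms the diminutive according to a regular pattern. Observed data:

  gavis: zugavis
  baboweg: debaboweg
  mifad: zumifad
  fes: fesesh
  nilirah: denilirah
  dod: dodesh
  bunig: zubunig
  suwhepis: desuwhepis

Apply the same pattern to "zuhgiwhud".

dezuhgiwhud

dod and mifad both end in -d yet inflect differently (dodesh, zumifad), so the final letter is not what conditions the rule; the number of vowels is.
"zuhgiwhud" has 3 vowels. The stems with 3 vowels (baboweg → debaboweg, nilirah → denilirah, suwhepis → desuwhepis) add the prefix de-.
The other patterns: stems with 1 vowel add -esh; stems with 2 vowels add the prefix zu-.
So zuhgiwhud → dezuhgiwhud.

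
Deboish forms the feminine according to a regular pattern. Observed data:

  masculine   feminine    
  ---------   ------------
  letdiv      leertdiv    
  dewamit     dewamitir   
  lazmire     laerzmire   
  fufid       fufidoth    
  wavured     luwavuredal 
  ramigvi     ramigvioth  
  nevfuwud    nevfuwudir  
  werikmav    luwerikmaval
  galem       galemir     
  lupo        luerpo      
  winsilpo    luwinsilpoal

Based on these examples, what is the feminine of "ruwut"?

ruwutoth

letdiv and werikmav both end in -v yet inflect differently (leertdiv, luwerikmaval), so the final letter is not what conditions the rule; the first letter is.
"ruwut" begins with r-. The one such stem in the data (ramigvi → ramigvioth) adds -oth, so the same rule applies.
The other patterns: stems beginning with l- insert -er- after the first vowel; stems beginning with w- add lu- … -al around the stem; stems beginning with d-, g- or n- add -ir.
So ruwut → ruwutoth.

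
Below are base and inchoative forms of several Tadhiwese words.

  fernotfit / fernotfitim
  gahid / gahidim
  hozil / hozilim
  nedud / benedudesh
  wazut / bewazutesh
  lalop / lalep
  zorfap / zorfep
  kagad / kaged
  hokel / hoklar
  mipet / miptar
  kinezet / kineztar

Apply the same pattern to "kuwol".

"kuwol" has last vowel 'o'. The one such stem in the data (lalop → lalep) changes the last vowel to 'e' (as do zorfap, kagad), so the same rule applies.
The other patterns: stems whose last vowel is 'i' add -im; stems whose last vowel is 'u' add be- … -esh around the stem; stems whose last vowel is 'e' delete the last vowel and add -ar.
So kuwol → kuwel.

kuwel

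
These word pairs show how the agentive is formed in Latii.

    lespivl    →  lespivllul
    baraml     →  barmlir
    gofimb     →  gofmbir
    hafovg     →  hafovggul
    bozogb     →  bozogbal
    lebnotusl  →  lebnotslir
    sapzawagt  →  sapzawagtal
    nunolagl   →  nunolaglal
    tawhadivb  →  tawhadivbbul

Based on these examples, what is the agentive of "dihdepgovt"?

dihdepgovttul

bozogb and tawhadivb both end in -b yet inflect differently (bozogbal, tawhadivbbul), so the final letter is not what conditions the rule; the second-to-last letter is.
"dihdepgovt" has second-to-last letter 'v'. The stems whose second-to-last letter is 'v' (tawhadivb → tawhadivbbul, lespivl → lespivllul, hafovg → hafovggul) double the final consonant and add -ul.
The other patterns: stems whose second-to-last letter is 'g' add -al; stems whose second-to-last letter is 'm' or 's' delete the last vowel and add -ir.
So dihdepgovt → dihdepgovttul.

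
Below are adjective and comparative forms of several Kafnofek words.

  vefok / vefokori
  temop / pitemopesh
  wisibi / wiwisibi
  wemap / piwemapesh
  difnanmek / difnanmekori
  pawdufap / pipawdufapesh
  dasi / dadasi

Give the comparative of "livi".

lilivi

"livi" ends in -i. The stems ending in -i (wisibi → wiwisibi, dasi → dadasi) repeat the first consonant+vowel as a prefix.
The other patterns: stems ending in -p add pi- … -esh around the stem; stems ending in -k add -ori.
So livi → lilivi.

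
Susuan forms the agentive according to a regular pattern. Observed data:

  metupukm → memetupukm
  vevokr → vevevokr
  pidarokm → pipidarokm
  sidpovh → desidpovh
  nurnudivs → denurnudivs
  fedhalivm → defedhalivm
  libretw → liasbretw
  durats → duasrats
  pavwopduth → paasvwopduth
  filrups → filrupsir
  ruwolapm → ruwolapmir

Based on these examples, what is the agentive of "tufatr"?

metupukm and fedhalivm both end in -m yet inflect differently (memetupukm, defedhalivm), so the final letter is not what conditions the rule; the second-to-last letter is.
"tufatr" has second-to-last letter 't'. The stems whose second-to-last letter is 't' (libretw → liasbretw, durats → duasrats, pavwopduth → paasvwopduth) insert -as- after the first vowel.
The other patterns: stems whose second-to-last letter is 'k' repeat the first consonant+vowel as a prefix; stems whose second-to-last letter is 'v' add the prefix de-; stems whose second-to-last letter is 'p' add -ir.
So tufatr → tuasfatr.

tuasfatr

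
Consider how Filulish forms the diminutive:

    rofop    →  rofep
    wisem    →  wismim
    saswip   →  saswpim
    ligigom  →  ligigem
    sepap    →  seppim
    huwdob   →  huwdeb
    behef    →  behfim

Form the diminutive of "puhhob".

puhheb

ligigom and wisem both end in -m yet inflect differently (ligigem, wismim), so the final letter is not what conditions the rule; the last vowel is.
"puhhob" has last vowel 'o'. The stems whose last vowel is 'o' (huwdob → huwdeb, ligigom → ligigem, rofop → rofep) change the last vowel to 'e'.
The other pattern: stems whose last vowel is 'a', 'e' or 'i' delete the last vowel and add -im.
So puhhob → puhheb.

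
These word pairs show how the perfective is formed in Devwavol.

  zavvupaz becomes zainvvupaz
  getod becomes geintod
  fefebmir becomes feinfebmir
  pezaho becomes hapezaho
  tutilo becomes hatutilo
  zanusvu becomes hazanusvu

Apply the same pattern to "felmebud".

"felmebud" ends in a consonant. The stems ending in a consonant (fefebmir → feinfebmir, zavvupaz → zainvvupaz, getod → geintod) insert -in- after the first vowel.
So felmebud → feinlmebud.

feinlmebud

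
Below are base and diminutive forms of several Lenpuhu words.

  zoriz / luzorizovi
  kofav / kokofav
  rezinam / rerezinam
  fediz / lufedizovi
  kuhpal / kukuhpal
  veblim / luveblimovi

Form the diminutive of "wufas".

rezinam and veblim both end in -m yet inflect differently (rerezinam, luveblimovi), so the final letter is not what conditions the rule; the last vowel is.
"wufas" has last vowel 'a'. The stems whose last vowel is 'a' (kuhpal → kukuhpal, rezinam → rerezinam, kofav → kokofav) repeat the first consonant+vowel as a prefix.
So wufas → wuwufas.

wuwufas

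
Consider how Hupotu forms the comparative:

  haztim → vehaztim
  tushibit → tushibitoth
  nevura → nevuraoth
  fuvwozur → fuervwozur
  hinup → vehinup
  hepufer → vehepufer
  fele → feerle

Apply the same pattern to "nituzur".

nituzuroth

fuvwozur and hepufer both end in -r yet inflect differently (fuervwozur, vehepufer), so the final letter is not what conditions the rule; the first letter is.
"nituzur" begins with n-. The one such stem in the data (nevura → nevuraoth) adds -oth, so the same rule applies.
The other patterns: stems beginning with f- insert -er- after the first vowel; stems beginning with h- add the prefix ve-.
So nituzur → nituzuroth.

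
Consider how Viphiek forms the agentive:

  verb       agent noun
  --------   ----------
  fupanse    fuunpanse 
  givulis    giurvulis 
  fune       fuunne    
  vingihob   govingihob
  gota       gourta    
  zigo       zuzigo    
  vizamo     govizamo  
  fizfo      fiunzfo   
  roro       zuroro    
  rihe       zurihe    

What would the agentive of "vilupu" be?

"vilupu" begins with v-. The stems beginning with v- (vizamo → govizamo, vingihob → govingihob) add the prefix go-.
So vilupu → govilupu.

govilupu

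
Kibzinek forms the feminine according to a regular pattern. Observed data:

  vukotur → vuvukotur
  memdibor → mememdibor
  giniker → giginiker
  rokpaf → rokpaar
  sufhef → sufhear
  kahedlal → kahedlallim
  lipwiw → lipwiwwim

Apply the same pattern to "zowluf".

zowluar

giniker and sufhef both have last vowel 'e' yet inflect differently (giginiker, sufhear), so the last vowel is not what conditions the rule; the final letter is.
"zowluf" ends in -f. The stems ending in -f (sufhef → sufhear, rokpaf → rokpaar) drop the final letter and add -ar.
So zowluf → zowluar.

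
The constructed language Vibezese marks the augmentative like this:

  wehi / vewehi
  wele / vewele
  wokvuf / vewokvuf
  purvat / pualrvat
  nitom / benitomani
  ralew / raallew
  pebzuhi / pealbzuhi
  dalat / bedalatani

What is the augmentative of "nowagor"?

benowagorani

dalat and purvat both end in -t yet inflect differently (bedalatani, pualrvat), so the final letter is not what conditions the rule; the first letter is.
"nowagor" begins with n-. The one such stem in the data (nitom → benitomani) adds be- … -ani around the stem, so the same rule applies.
The other patterns: stems beginning with w- add the prefix ve-; stems beginning with p- or r- insert -al- after the first vowel.
So nowagor → benowagorani.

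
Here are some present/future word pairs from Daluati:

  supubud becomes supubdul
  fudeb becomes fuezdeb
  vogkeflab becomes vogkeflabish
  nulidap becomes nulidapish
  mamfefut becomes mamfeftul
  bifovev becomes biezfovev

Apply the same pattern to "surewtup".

"surewtup" has last vowel 'u'. The stems whose last vowel is 'u' (mamfefut → mamfeftul, supubud → supubdul) delete the last vowel and add -ul.
So surewtup → surewtpul.

surewtpul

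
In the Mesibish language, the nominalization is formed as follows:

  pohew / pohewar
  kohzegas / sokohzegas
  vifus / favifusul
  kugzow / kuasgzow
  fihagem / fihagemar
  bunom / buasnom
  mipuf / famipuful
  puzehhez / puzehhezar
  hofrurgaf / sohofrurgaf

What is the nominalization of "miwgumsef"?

fihagem and bunom both end in -m yet inflect differently (fihagemar, buasnom), so the final letter is not what conditions the rule; the last vowel is.
"miwgumsef" has last vowel 'e'. The stems whose last vowel is 'e' (fihagem → fihagemar, pohew → pohewar, puzehhez → puzehhezar) add -ar.
So miwgumsef → miwgumsefar.

miwgumsefar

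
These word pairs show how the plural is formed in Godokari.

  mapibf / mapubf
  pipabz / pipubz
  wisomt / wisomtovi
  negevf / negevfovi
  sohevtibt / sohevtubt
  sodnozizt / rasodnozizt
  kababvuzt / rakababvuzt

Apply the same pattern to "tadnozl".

ratadnozl

kababvuzt and sohevtibt both end in -t yet inflect differently (rakababvuzt, sohevtubt), so the final letter is not what conditions the rule; the second-to-last letter is.
"tadnozl" has second-to-last letter 'z'. The stems whose second-to-last letter is 'z' (kababvuzt → rakababvuzt, sodnozizt → rasodnozizt) add the prefix ra-.
The other patterns: stems whose second-to-last letter is 'b' change the last vowel to 'u'; stems whose second-to-last letter is 'm' or 'v' add -ovi.
So tadnozl → ratadnozl.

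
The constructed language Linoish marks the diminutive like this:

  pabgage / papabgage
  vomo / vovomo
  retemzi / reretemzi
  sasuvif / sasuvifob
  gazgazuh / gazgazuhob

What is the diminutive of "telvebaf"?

retemzi and sasuvif both have last vowel 'i' yet inflect differently (reretemzi, sasuvifob), so the last vowel is not what conditions the rule; whether the stem ends in a vowel or a consonant is.
"telvebaf" ends in a consonant. The stems ending in a consonant (sasuvif → sasuvifob, gazgazuh → gazgazuhob) add -ob.
The other pattern: stems ending in a vowel repeat the first consonant+vowel as a prefix.
So telvebaf → telvebafob.

telvebafob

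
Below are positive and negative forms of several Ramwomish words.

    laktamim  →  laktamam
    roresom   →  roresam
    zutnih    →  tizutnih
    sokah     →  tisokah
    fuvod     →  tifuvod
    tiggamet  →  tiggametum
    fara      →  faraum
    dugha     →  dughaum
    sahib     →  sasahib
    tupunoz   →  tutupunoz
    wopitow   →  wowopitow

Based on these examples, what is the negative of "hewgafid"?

laktamim and zutnih both have last vowel 'i' yet inflect differently (laktamam, tizutnih), so the last vowel is not what conditions the rule; the final letter is.
"hewgafid" ends in -d. The one such stem in the data (fuvod → tifuvod) adds the prefix ti-, so the same rule applies.
So hewgafid → tihewgafid.

tihewgafid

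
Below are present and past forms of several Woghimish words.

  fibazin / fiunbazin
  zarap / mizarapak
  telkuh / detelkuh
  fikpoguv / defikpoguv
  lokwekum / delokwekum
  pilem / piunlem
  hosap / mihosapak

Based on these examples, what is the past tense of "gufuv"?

degufuv

lokwekum and pilem both end in -m yet inflect differently (delokwekum, piunlem), so the final letter is not what conditions the rule; the last vowel is.
"gufuv" has last vowel 'u'. The stems whose last vowel is 'u' (fikpoguv → defikpoguv, telkuh → detelkuh, lokwekum → delokwekum) add the prefix de-.
So gufuv → degufuv.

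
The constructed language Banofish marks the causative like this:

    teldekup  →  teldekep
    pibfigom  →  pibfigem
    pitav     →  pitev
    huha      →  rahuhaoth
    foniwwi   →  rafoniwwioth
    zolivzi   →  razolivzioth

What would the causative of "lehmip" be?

pitav and huha both have last vowel 'a' yet inflect differently (pitev, rahuhaoth), so the last vowel is not what conditions the rule; whether the stem ends in a vowel or a consonant is.
"lehmip" ends in a consonant. The stems ending in a consonant (teldekup → teldekep, pibfigom → pibfigem, pitav → pitev) change the last vowel to 'e'.
So lehmip → lehmep.

lehmep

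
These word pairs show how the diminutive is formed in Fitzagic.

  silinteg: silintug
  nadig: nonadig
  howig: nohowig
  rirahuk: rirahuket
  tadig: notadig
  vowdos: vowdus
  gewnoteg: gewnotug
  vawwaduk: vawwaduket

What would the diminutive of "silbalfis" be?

nosilbalfis

nadig and gewnoteg both end in -g yet inflect differently (nonadig, gewnotug), so the final letter is not what conditions the rule; the last vowel is.
"silbalfis" has last vowel 'i'. The stems whose last vowel is 'i' (nadig → nonadig, tadig → notadig, howig → nohowig) add the prefix no-.
The other patterns: stems whose last vowel is 'u' add -et; stems whose last vowel is 'e' or 'o' change the last vowel to 'u'.
So silbalfis → nosilbalfis.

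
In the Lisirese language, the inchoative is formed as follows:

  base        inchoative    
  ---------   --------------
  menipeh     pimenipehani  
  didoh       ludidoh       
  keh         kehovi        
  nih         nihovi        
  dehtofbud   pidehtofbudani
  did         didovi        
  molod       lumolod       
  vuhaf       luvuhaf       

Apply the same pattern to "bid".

keh and didoh both end in -h yet inflect differently (kehovi, ludidoh), so the final letter is not what conditions the rule; the number of vowels is.
"bid" has 1 vowel. The stems with 1 vowel (keh → kehovi, did → didovi, nih → nihovi) add -ovi.
So bid → bidovi.

bidovi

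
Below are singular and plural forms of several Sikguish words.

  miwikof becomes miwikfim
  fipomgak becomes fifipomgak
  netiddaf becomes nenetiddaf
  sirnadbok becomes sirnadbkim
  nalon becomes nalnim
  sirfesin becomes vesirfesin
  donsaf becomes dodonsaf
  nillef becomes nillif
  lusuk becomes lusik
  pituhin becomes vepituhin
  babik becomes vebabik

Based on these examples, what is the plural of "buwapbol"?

buwapblim

fipomgak and babik both end in -k yet inflect differently (fifipomgak, vebabik), so the final letter is not what conditions the rule; the last vowel is.
"buwapbol" has last vowel 'o'. The stems whose last vowel is 'o' (sirnadbok → sirnadbkim, miwikof → miwikfim, nalon → nalnim) delete the last vowel and add -im.
So buwapbol → buwapblim.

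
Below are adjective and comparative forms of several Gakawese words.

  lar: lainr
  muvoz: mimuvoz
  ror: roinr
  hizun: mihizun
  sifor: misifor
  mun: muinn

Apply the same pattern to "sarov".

mun and hizun both end in -n yet inflect differently (muinn, mihizun), so the final letter is not what conditions the rule; the number of vowels is.
"sarov" has 2 vowels. The stems with 2 vowels (hizun → mihizun, sifor → misifor, muvoz → mimuvoz) add the prefix mi-.
The other pattern: stems with 1 vowel insert -in- after the first vowel.
So sarov → misarov.

misarov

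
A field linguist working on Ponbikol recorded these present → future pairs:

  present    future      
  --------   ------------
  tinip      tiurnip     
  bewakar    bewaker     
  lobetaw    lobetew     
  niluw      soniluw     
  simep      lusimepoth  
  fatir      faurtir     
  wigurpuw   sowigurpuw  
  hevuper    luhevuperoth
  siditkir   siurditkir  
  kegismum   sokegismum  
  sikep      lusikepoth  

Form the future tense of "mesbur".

lobetaw and wigurpuw both end in -w yet inflect differently (lobetew, sowigurpuw), so the final letter is not what conditions the rule; the last vowel is.
"mesbur" has last vowel 'u'. The stems whose last vowel is 'u' (wigurpuw → sowigurpuw, niluw → soniluw, kegismum → sokegismum) add the prefix so-.
So mesbur → somesbur.

somesbur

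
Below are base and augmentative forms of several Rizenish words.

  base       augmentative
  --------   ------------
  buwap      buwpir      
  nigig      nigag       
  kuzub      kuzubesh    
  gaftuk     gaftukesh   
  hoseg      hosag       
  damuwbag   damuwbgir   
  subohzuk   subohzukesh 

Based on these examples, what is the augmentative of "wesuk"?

"wesuk" has last vowel 'u'. The stems whose last vowel is 'u' (kuzub → kuzubesh, gaftuk → gaftukesh, subohzuk → subohzukesh) add -esh.
So wesuk → wesukesh.

wesukesh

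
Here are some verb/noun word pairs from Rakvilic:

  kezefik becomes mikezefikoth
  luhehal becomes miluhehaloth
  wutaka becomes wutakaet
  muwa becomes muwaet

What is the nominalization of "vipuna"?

luhehal and wutaka both have last vowel 'a' yet inflect differently (miluhehaloth, wutakaet), so the last vowel is not what conditions the rule; whether the stem ends in a vowel or a consonant is.
"vipuna" ends in a vowel. The stems ending in a vowel (wutaka → wutakaet, muwa → muwaet) add -et.
So vipuna → vipunaet.

vipunaet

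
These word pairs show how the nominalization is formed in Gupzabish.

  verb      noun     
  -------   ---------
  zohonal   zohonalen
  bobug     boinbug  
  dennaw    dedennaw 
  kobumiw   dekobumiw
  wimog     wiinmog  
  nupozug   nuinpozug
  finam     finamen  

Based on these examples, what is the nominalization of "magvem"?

"magvem" ends in -m. The one such stem in the data (finam → finamen) adds -en, so the same rule applies.
The other patterns: stems ending in -g insert -in- after the first vowel; stems ending in -w add the prefix de-.
So magvem → magvemen.

magvemen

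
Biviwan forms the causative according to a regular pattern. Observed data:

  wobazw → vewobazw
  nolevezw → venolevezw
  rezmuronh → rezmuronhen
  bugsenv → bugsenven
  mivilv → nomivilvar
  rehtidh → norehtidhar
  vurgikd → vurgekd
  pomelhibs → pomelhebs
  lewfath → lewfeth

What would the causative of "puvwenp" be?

puvwenpen

"puvwenp" has second-to-last letter 'n'. The stems whose second-to-last letter is 'n' (rezmuronh → rezmuronhen, bugsenv → bugsenven) add -en.
So puvwenp → puvwenpen.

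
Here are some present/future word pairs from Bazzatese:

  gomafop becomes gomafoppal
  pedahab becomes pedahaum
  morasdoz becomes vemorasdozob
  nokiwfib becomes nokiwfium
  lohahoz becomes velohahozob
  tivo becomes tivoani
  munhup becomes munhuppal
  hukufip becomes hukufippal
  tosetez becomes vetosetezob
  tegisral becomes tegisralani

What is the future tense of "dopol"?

dopolani

nokiwfib and hukufip both have last vowel 'i' yet inflect differently (nokiwfium, hukufippal), so the last vowel is not what conditions the rule; the final letter is.
"dopol" ends in -l. The one such stem in the data (tegisral → tegisralani) adds -ani, so the same rule applies.
The other patterns: stems ending in -b drop the final letter and add -um; stems ending in -p double the final consonant and add -al; stems ending in -z add ve- … -ob around the stem.
So dopol → dopolani.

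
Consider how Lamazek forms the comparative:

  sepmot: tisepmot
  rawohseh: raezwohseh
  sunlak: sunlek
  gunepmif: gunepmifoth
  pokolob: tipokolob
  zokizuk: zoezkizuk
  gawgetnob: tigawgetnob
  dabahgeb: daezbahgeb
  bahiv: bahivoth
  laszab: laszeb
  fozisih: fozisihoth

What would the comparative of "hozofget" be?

"hozofget" has last vowel 'e'. The stems whose last vowel is 'e' (dabahgeb → daezbahgeb, rawohseh → raezwohseh) insert -ez- after the first vowel.
So hozofget → hoezzofget.

hoezzofget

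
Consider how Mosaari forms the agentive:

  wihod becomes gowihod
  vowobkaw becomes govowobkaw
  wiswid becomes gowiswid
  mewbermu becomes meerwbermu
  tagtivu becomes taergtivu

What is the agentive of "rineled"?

vowobkaw and mewbermu both have 3 vowels yet inflect differently (govowobkaw, meerwbermu), so the number of vowels is not what conditions the rule; whether the stem ends in a vowel or a consonant is.
"rineled" ends in a consonant. The stems ending in a consonant (vowobkaw → govowobkaw, wiswid → gowiswid, wihod → gowihod) add the prefix go-.
The other pattern: stems ending in a vowel insert -er- after the first vowel.
So rineled → gorineled.

gorineled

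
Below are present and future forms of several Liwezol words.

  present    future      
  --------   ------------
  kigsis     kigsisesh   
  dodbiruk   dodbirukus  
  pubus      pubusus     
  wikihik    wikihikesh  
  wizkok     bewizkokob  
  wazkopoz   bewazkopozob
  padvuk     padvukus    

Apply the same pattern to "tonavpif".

wikihik and padvuk both end in -k yet inflect differently (wikihikesh, padvukus), so the final letter is not what conditions the rule; the last vowel is.
"tonavpif" has last vowel 'i'. The stems whose last vowel is 'i' (kigsis → kigsisesh, wikihik → wikihikesh) add -esh.
The other patterns: stems whose last vowel is 'u' add -us; stems whose last vowel is 'o' add be- … -ob around the stem.
So tonavpif → tonavpifesh.

tonavpifesh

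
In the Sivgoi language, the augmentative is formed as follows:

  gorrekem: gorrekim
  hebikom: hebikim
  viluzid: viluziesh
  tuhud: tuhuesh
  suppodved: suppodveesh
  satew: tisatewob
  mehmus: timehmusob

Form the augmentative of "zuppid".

"zuppid" ends in -d. The stems ending in -d (viluzid → viluziesh, tuhud → tuhuesh, suppodved → suppodveesh) drop the final letter and add -esh.
So zuppid → zuppiesh.

zuppiesh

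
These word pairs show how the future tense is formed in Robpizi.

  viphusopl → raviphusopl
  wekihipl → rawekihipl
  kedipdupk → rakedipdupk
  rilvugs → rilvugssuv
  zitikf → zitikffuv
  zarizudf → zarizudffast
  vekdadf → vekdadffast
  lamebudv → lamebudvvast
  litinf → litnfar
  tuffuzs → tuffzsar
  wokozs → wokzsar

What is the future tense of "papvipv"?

rapapvipv

"papvipv" has second-to-last letter 'p'. The stems whose second-to-last letter is 'p' (viphusopl → raviphusopl, wekihipl → rawekihipl, kedipdupk → rakedipdupk) add the prefix ra-.
So papvipv → rapapvipv.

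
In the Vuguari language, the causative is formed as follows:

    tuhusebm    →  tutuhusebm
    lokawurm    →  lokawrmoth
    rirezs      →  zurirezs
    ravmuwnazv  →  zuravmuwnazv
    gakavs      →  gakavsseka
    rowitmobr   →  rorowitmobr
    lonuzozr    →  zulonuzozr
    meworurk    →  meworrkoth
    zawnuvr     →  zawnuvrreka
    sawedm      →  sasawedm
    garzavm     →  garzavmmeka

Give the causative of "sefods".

sesefods

lokawurm and garzavm both end in -m yet inflect differently (lokawrmoth, garzavmmeka), so the final letter is not what conditions the rule; the second-to-last letter is.
"sefods" has second-to-last letter 'd'. The one such stem in the data (sawedm → sasawedm) repeats the first consonant+vowel as a prefix (as do tuhusebm, rowitmobr), so the same rule applies.
So sefods → sesefods.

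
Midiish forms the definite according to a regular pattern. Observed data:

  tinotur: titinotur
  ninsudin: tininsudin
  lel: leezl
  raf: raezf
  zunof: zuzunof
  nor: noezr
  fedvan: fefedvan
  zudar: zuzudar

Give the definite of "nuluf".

raf and zunof both end in -f yet inflect differently (raezf, zuzunof), so the final letter is not what conditions the rule; the number of vowels is.
"nuluf" has 2 vowels. The stems with 2 vowels (zunof → zuzunof, zudar → zuzudar, fedvan → fefedvan) repeat the first consonant+vowel as a prefix.
The other patterns: stems with 1 vowel insert -ez- after the first vowel; stems with 3 vowels add the prefix ti-.
So nuluf → nunuluf.

nunuluf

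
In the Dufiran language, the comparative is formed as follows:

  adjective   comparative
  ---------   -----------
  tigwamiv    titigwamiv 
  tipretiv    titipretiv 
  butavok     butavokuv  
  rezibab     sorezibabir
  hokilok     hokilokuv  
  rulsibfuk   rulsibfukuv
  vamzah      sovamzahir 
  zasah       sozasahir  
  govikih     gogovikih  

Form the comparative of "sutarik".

susutarik

govikih and zasah both end in -h yet inflect differently (gogovikih, sozasahir), so the final letter is not what conditions the rule; the last vowel is.
"sutarik" has last vowel 'i'. The stems whose last vowel is 'i' (tigwamiv → titigwamiv, tipretiv → titipretiv, govikih → gogovikih) repeat the first consonant+vowel as a prefix.
The other patterns: stems whose last vowel is 'o' or 'u' add -uv; stems whose last vowel is 'a' add so- … -ir around the stem.
So sutarik → susutarik.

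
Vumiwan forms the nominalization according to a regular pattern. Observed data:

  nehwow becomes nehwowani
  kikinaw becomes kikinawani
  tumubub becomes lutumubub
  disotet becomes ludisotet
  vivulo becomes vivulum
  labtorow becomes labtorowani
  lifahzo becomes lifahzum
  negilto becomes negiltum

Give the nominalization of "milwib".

lumilwib

lifahzo and labtorow both have last vowel 'o' yet inflect differently (lifahzum, labtorowani), so the last vowel is not what conditions the rule; the final letter is.
"milwib" ends in -b. The one such stem in the data (tumubub → lutumubub) adds the prefix lu-, so the same rule applies.
The other patterns: stems ending in -o drop the final letter and add -um; stems ending in -w add -ani.
So milwib → lumilwib.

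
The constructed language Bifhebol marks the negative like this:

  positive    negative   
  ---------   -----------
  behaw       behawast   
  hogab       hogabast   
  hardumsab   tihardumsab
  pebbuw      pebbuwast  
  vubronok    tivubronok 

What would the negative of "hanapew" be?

tihanapew

"hanapew" has 3 vowels. The stems with 3 vowels (vubronok → tivubronok, hardumsab → tihardumsab) add the prefix ti-.
So hanapew → tihanapew.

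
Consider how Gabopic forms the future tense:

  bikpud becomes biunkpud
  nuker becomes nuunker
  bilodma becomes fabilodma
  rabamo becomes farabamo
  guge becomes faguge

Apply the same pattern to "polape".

fapolape

nuker and guge both have last vowel 'e' yet inflect differently (nuunker, faguge), so the last vowel is not what conditions the rule; whether the stem ends in a vowel or a consonant is.
"polape" ends in a vowel. The stems ending in a vowel (bilodma → fabilodma, rabamo → farabamo, guge → faguge) add the prefix fa-.
The other pattern: stems ending in a consonant insert -un- after the first vowel.
So polape → fapolape.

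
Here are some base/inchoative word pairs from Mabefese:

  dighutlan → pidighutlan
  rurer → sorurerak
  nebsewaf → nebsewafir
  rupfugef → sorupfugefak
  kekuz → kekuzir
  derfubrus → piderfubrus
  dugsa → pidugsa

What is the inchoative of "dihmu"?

"dihmu" begins with d-. The stems beginning with d- (dighutlan → pidighutlan, dugsa → pidugsa, derfubrus → piderfubrus) add the prefix pi-.
So dihmu → pidihmu.

pidihmu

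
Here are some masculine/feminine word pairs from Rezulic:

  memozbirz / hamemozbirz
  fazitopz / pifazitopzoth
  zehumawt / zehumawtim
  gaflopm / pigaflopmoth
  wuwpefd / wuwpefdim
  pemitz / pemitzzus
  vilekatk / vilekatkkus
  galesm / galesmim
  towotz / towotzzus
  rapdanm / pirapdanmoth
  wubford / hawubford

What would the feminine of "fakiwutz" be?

fazitopz and memozbirz both end in -z yet inflect differently (pifazitopzoth, hamemozbirz), so the final letter is not what conditions the rule; the second-to-last letter is.
"fakiwutz" has second-to-last letter 't'. The stems whose second-to-last letter is 't' (towotz → towotzzus, pemitz → pemitzzus, vilekatk → vilekatkkus) double the final consonant and add -us.
So fakiwutz → fakiwutzzus.

fakiwutzzus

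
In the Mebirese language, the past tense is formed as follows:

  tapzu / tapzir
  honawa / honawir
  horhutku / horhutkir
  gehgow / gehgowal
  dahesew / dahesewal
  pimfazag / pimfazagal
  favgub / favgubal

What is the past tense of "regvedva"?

favgub and tapzu both have last vowel 'u' yet inflect differently (favgubal, tapzir), so the last vowel is not what conditions the rule; whether the stem ends in a vowel or a consonant is.
"regvedva" ends in a vowel. The stems ending in a vowel (tapzu → tapzir, honawa → honawir, horhutku → horhutkir) drop the final letter and add -ir.
The other pattern: stems ending in a consonant add -al.
So regvedva → regvedvir.

regvedvir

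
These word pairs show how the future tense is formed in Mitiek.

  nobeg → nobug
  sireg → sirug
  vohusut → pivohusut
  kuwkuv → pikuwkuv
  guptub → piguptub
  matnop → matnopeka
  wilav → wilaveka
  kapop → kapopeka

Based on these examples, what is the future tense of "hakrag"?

kuwkuv and wilav both end in -v yet inflect differently (pikuwkuv, wilaveka), so the final letter is not what conditions the rule; the last vowel is.
"hakrag" has last vowel 'a'. The one such stem in the data (wilav → wilaveka) adds -eka, so the same rule applies.
So hakrag → hakrageka.

hakrageka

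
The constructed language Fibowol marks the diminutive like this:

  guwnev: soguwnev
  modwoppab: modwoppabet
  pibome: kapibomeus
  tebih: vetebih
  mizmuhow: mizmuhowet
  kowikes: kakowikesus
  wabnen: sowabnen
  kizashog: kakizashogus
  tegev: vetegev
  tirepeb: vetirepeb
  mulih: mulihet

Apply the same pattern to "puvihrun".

"puvihrun" begins with p-. The one such stem in the data (pibome → kapibomeus) adds ka- … -us around the stem, so the same rule applies.
So puvihrun → kapuvihrunus.

kapuvihrunus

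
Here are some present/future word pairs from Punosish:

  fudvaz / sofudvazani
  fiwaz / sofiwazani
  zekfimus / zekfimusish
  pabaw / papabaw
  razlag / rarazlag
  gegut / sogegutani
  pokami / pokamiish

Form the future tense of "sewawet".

pabaw and fudvaz both have last vowel 'a' yet inflect differently (papabaw, sofudvazani), so the last vowel is not what conditions the rule; the final letter is.
"sewawet" ends in -t. The one such stem in the data (gegut → sogegutani) adds so- … -ani around the stem, so the same rule applies.
The other patterns: stems ending in -g or -w repeat the first consonant+vowel as a prefix; stems ending in -i or -s add -ish.
So sewawet → sosewawetani.

sosewawetani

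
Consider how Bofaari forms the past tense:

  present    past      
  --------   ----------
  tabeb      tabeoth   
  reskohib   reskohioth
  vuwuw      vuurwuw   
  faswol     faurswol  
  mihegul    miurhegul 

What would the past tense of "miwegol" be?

tabeb and vuwuw both have 2 vowels yet inflect differently (tabeoth, vuurwuw), so the number of vowels is not what conditions the rule; the final letter is.
"miwegol" ends in -l. The stems ending in -l (faswol → faurswol, mihegul → miurhegul) insert -ur- after the first vowel.
The other pattern: stems ending in -b drop the final letter and add -oth.
So miwegol → miurwegol.

miurwegol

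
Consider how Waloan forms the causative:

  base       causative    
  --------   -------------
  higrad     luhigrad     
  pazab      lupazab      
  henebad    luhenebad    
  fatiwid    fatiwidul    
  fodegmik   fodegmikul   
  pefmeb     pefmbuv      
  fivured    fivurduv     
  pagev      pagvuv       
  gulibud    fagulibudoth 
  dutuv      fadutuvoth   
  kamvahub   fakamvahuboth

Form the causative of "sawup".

fasawupoth

"sawup" has last vowel 'u'. The stems whose last vowel is 'u' (gulibud → fagulibudoth, dutuv → fadutuvoth, kamvahub → fakamvahuboth) add fa- … -oth around the stem.
So sawup → fasawupoth.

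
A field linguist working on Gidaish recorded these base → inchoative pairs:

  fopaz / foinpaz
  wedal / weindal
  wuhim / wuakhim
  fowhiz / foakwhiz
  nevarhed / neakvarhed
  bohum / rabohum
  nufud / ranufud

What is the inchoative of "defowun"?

bohum and wuhim both end in -m yet inflect differently (rabohum, wuakhim), so the final letter is not what conditions the rule; the last vowel is.
"defowun" has last vowel 'u'. The stems whose last vowel is 'u' (bohum → rabohum, nufud → ranufud) add the prefix ra-.
So defowun → radefowun.

radefowun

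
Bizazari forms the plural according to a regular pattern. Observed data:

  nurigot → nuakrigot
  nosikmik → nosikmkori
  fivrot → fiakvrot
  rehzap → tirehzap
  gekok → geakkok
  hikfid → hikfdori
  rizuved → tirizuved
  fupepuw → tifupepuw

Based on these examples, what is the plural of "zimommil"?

zimommlori

"zimommil" has last vowel 'i'. The stems whose last vowel is 'i' (hikfid → hikfdori, nosikmik → nosikmkori) delete the last vowel and add -ori.
The other patterns: stems whose last vowel is 'o' insert -ak- after the first vowel; stems whose last vowel is 'a', 'e' or 'u' add the prefix ti-.
So zimommil → zimommlori.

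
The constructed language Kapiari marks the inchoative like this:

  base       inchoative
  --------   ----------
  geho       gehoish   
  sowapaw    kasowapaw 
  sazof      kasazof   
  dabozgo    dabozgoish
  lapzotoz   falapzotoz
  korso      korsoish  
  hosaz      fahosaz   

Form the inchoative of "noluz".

fanoluz

dabozgo and lapzotoz both have last vowel 'o' yet inflect differently (dabozgoish, falapzotoz), so the last vowel is not what conditions the rule; the final letter is.
"noluz" ends in -z. The stems ending in -z (hosaz → fahosaz, lapzotoz → falapzotoz) add the prefix fa-.
The other patterns: stems ending in -o add -ish; stems ending in -f or -w add the prefix ka-.
So noluz → fanoluz.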